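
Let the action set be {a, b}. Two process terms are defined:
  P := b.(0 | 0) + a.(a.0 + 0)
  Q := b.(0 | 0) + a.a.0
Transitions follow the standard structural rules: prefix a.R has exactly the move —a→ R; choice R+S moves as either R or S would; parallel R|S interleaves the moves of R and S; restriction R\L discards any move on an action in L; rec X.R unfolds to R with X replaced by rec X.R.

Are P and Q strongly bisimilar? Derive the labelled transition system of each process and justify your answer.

bisimilar

P's transition system — 4 states:
  s0 = b.(0 | 0) + a.(a.0 + 0) | --a--▸ s1, --b--▸ s2
  s1 = a.0 + 0 | --a--▸ s3
  s2 = 0 | 0 | ∅
  s3 = 0 | ∅
Q's transition system — 4 states:
  t0 = b.(0 | 0) + a.a.0 | --a--▸ t1, --b--▸ t2
  t1 = a.0 | --a--▸ t3
  t2 = 0 | 0 | ∅
  t3 = 0 | ∅
Bisimilarity quotient blocks:
  B0 = {s0, t0}
  B1 = {s2, s3, t2, t3}
  B2 = {s1, t1}
s0 ∈ B0, t0 ∈ B0 → same block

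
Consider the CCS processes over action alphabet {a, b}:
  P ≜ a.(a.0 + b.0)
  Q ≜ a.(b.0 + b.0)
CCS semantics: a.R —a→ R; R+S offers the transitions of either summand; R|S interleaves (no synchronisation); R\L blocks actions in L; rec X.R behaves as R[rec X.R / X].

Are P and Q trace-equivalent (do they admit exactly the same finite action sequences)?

LTS(P): 3 reachable states
  m0 = a.(a.0 + b.0) → —a→ m1
  m1 = a.0 + b.0 → —a→ m2, —b→ m2
  m2 = 0 → ·
LTS(Q): 3 reachable states
  n0 = a.(b.0 + b.0) → —a→ n1
  n1 = b.0 + b.0 → —b→ n2
  n2 = 0 → ·
Executing aa from P (initial set {m0}):
  step 1 (a): {m1}
  step 2 (a): {m2}
  P completes σ.
Executing aa from Q (initial set {n0}):
  step 1 (a): {n1}
  step 2 (a): no successor for Q

trace-distinct — witness ⟨aa⟩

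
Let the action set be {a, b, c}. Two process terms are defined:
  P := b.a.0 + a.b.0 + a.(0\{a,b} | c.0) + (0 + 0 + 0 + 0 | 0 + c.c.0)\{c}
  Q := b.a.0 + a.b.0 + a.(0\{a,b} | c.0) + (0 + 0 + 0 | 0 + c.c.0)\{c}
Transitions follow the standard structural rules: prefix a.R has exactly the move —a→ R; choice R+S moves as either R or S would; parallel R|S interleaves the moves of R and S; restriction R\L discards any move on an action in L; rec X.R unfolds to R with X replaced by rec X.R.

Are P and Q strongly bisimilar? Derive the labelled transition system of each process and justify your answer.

LTS(P): 6 reachable states
  p0 = b.a.0 + a.b.0 + a.(0\{a,b} | c.0) + (0 + 0 + 0 + 0 | 0 + c.c.0)\{c} | —a→ p1, —a→ p2, —b→ p3
  p1 = 0\{a,b} | c.0 | —c→ p4
  p2 = b.0 | —b→ p5
  p3 = a.0 | —a→ p5
  p4 = 0\{a,b} | 0 | deadlocked
  p5 = 0 | deadlocked
LTS(Q): 6 reachable states
  q0 = b.a.0 + a.b.0 + a.(0\{a,b} | c.0) + (0 + 0 + 0 | 0 + c.c.0)\{c} | —a→ q1, —a→ q2, —b→ q3
  q1 = 0\{a,b} | c.0 | —c→ q4
  q2 = b.0 | —b→ q5
  q3 = a.0 | —a→ q5
  q4 = 0\{a,b} | 0 | deadlocked
  q5 = 0 | deadlocked
Coarsest stable partition (strong bisimilarity classes):
  B0 = {p0, q0}
  B1 = {p2, q2}
  B2 = {p4, p5, q4, q5}
  B3 = {p3, q3}
  B4 = {p1, q1}
p0 ∈ B0, q0 ∈ B0 → same block

bisimilar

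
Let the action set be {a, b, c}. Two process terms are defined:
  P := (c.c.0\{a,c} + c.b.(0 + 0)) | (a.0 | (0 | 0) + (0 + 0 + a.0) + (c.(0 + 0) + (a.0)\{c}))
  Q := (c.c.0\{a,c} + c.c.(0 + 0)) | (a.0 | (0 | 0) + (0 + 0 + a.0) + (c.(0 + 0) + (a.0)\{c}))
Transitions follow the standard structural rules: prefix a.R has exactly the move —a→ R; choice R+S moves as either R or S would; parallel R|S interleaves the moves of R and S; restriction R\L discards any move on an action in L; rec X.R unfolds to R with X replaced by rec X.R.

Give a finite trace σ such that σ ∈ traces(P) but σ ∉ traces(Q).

P's transition system — 25 states:
  p0 = (c.c.0\{a,c} + c.b.(0 + 0)) | (a.0 | (0 | 0) + (0 + 0 + a.0) + (c.(0 + 0) + (a.0)\{c})) has moves =a=> p1, =a=> p2, =a=> p3, =c=> p4, =c=> p5, =c=> p6
  p1 = (c.c.0\{a,c} + c.b.(0 + 0)) | (0 | (0 | 0)) has moves =c=> p7, =c=> p8
  p2 = (c.c.0\{a,c} + c.b.(0 + 0)) | 0 has moves =c=> p10, =c=> p9
  p3 = (c.c.0\{a,c} + c.b.(0 + 0)) | 0\{c} has moves =c=> p11, =c=> p12
  p4 = (c.c.0\{a,c} + c.b.(0 + 0)) | (0 + 0) has moves =c=> p13, =c=> p14
  p5 = b.(0 + 0) | (a.0 | (0 | 0) + (0 + 0 + a.0) + (c.(0 + 0) + (a.0)\{c})) has moves =a=> p11, =a=> p7, =a=> p9, =b=> p15, =c=> p13
  p6 = c.0\{a,c} | (a.0 | (0 | 0) + (0 + 0 + a.0) + (c.(0 + 0) + (a.0)\{c})) has moves =a=> p10, =a=> p12, =a=> p8, =c=> p14, =c=> p16
  p7 = b.(0 + 0) | (0 | (0 | 0)) has moves =b=> p17
  p8 = c.0\{a,c} | (0 | (0 | 0)) has moves =c=> p18
  p9 = b.(0 + 0) | 0 has moves =b=> p19
  p10 = c.0\{a,c} | 0 has moves =c=> p20
  p11 = b.(0 + 0) | 0\{c} has moves =b=> p21
  p12 = c.0\{a,c} | 0\{c} has moves =c=> p22
  p13 = b.(0 + 0) | (0 + 0) has moves =b=> p23
  p14 = c.0\{a,c} | (0 + 0) has moves =c=> p24
  p15 = (0 + 0) | (a.0 | (0 | 0) + (0 + 0 + a.0) + (c.(0 + 0) + (a.0)\{c})) has moves =a=> p17, =a=> p19, =a=> p21, =c=> p23
  p16 = 0\{a,c} | (a.0 | (0 | 0) + (0 + 0 + a.0) + (c.(0 + 0) + (a.0)\{c})) has moves =a=> p18, =a=> p20, =a=> p22, =c=> p24
  p17 = (0 + 0) | (0 | (0 | 0)) has moves deadlocked
  p18 = 0\{a,c} | (0 | (0 | 0)) has moves deadlocked
  p19 = (0 + 0) | 0 has moves deadlocked
  p20 = 0\{a,c} | 0 has moves deadlocked
  p21 = (0 + 0) | 0\{c} has moves deadlocked
  p22 = 0\{a,c} | 0\{c} has moves deadlocked
  p23 = (0 + 0) | (0 + 0) has moves deadlocked
  p24 = 0\{a,c} | (0 + 0) has moves deadlocked
Q's transition system — 25 states:
  q0 = (c.c.0\{a,c} + c.c.(0 + 0)) | (a.0 | (0 | 0) + (0 + 0 + a.0) + (c.(0 + 0) + (a.0)\{c})) has moves =a=> q1, =a=> q2, =a=> q3, =c=> q4, =c=> q5, =c=> q6
  q1 = (c.c.0\{a,c} + c.c.(0 + 0)) | (0 | (0 | 0)) has moves =c=> q7, =c=> q8
  q2 = (c.c.0\{a,c} + c.c.(0 + 0)) | 0 has moves =c=> q10, =c=> q9
  q3 = (c.c.0\{a,c} + c.c.(0 + 0)) | 0\{c} has moves =c=> q11, =c=> q12
  q4 = (c.c.0\{a,c} + c.c.(0 + 0)) | (0 + 0) has moves =c=> q13, =c=> q14
  q5 = c.(0 + 0) | (a.0 | (0 | 0) + (0 + 0 + a.0) + (c.(0 + 0) + (a.0)\{c})) has moves =a=> q11, =a=> q7, =a=> q9, =c=> q13, =c=> q15
  q6 = c.0\{a,c} | (a.0 | (0 | 0) + (0 + 0 + a.0) + (c.(0 + 0) + (a.0)\{c})) has moves =a=> q10, =a=> q12, =a=> q8, =c=> q14, =c=> q16
  q7 = c.(0 + 0) | (0 | (0 | 0)) has moves =c=> q17
  q8 = c.0\{a,c} | (0 | (0 | 0)) has moves =c=> q18
  q9 = c.(0 + 0) | 0 has moves =c=> q19
  q10 = c.0\{a,c} | 0 has moves =c=> q20
  q11 = c.(0 + 0) | 0\{c} has moves =c=> q21
  q12 = c.0\{a,c} | 0\{c} has moves =c=> q22
  q13 = c.(0 + 0) | (0 + 0) has moves =c=> q23
  q14 = c.0\{a,c} | (0 + 0) has moves =c=> q24
  q15 = (0 + 0) | (a.0 | (0 | 0) + (0 + 0 + a.0) + (c.(0 + 0) + (a.0)\{c})) has moves =a=> q17, =a=> q19, =a=> q21, =c=> q23
  q16 = 0\{a,c} | (a.0 | (0 | 0) + (0 + 0 + a.0) + (c.(0 + 0) + (a.0)\{c})) has moves =a=> q18, =a=> q20, =a=> q22, =c=> q24
  q17 = (0 + 0) | (0 | (0 | 0)) has moves deadlocked
  q18 = 0\{a,c} | (0 | (0 | 0)) has moves deadlocked
  q19 = (0 + 0) | 0 has moves deadlocked
  q20 = 0\{a,c} | 0 has moves deadlocked
  q21 = (0 + 0) | 0\{c} has moves deadlocked
  q22 = 0\{a,c} | 0\{c} has moves deadlocked
  q23 = (0 + 0) | (0 + 0) has moves deadlocked
  q24 = 0\{a,c} | (0 + 0) has moves deadlocked
Trace ⟨cb⟩ through P, begin at {p0}:
  after c @ step 1: {p4, p5, p6}
  after b @ step 2: {p15}
  P completes σ.
Trace ⟨cb⟩ through Q, begin at {q0}:
  after c @ step 1: {q4, q5, q6}
  after b @ step 2: ∅  — Q cannot continue

cb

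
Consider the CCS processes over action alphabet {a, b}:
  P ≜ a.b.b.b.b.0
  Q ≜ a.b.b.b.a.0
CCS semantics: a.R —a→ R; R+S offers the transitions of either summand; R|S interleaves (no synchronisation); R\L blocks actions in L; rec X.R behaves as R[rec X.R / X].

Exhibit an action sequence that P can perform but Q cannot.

abbbb

Reachable graph of P (6 states):
  u0 = a.b.b.b.b.0 :: ··a··> u1
  u1 = b.b.b.b.0 :: ··b··> u2
  u2 = b.b.b.0 :: ··b··> u3
  u3 = b.b.0 :: ··b··> u4
  u4 = b.0 :: ··b··> u5
  u5 = 0 :: (no moves)
Reachable graph of Q (6 states):
  v0 = a.b.b.b.a.0 :: ··a··> v1
  v1 = b.b.b.a.0 :: ··b··> v2
  v2 = b.b.a.0 :: ··b··> v3
  v3 = b.a.0 :: ··b··> v4
  v4 = a.0 :: ··a··> v5
  v5 = 0 :: (no moves)
Run σ = ⟨abbbb⟩ on P: start {u0}
  step 1 (a): {u1}
  step 2 (b): {u2}
  step 3 (b): {u3}
  step 4 (b): {u4}
  step 5 (b): {u5}
  P completes σ.
Run σ = ⟨abbbb⟩ on Q: start {v0}
  step 1 (a): {v1}
  step 2 (b): {v2}
  step 3 (b): {v3}
  step 4 (b): {v4}
  step 5 (b): ∅ (Q stuck)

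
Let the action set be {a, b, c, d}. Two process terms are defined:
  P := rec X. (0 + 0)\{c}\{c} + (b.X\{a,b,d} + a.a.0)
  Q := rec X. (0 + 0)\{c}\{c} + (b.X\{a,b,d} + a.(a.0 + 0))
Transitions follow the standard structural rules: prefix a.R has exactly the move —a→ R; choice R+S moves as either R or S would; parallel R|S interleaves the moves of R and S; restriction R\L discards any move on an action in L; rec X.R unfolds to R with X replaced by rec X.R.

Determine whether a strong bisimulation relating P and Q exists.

Reachable graph of P (4 states):
  u0 = rec X. (0 + 0)\{c}\{c} + (b.X\{a,b,d} + a.a.0) ⊢ —a→ u1, —b→ u2
  u1 = a.0 ⊢ —a→ u3
  u2 = (rec X. (0 + 0)\{c}\{c} + (b.X\{a,b,d} + a.a.0))\{a,b,d} ⊢ ∅
  u3 = 0 ⊢ ∅
Reachable graph of Q (4 states):
  v0 = rec X. (0 + 0)\{c}\{c} + (b.X\{a,b,d} + a.(a.0 + 0)) ⊢ —a→ v1, —b→ v2
  v1 = a.0 + 0 ⊢ —a→ v3
  v2 = (rec X. (0 + 0)\{c}\{c} + (b.X\{a,b,d} + a.(a.0 + 0)))\{a,b,d} ⊢ ∅
  v3 = 0 ⊢ ∅
Bisimilarity quotient blocks:
  B0 = {u0, v0}
  B1 = {u2, u3, v2, v3}
  B2 = {u1, v1}
u0 ∈ B0, v0 ∈ B0 → same block

bisimilar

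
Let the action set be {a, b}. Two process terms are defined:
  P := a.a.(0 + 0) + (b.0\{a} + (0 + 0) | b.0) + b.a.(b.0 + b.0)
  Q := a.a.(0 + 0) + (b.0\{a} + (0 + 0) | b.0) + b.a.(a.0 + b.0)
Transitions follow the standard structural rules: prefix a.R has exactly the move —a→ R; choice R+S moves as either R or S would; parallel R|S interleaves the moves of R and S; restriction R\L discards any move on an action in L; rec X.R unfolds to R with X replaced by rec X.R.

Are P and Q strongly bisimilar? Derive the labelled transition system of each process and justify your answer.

NO

Reachable graph of P (8 states):
  m0 = a.a.(0 + 0) + (b.0\{a} + (0 + 0) | b.0) + b.a.(b.0 + b.0) → --a--▸ m1, --b--▸ m2, --b--▸ m3, --b--▸ m4
  m1 = a.(0 + 0) → --a--▸ m5
  m2 = (0 + 0) | 0 → ·
  m3 = 0\{a} → ·
  m4 = a.(b.0 + b.0) → --a--▸ m6
  m5 = 0 + 0 → ·
  m6 = b.0 + b.0 → --b--▸ m7
  m7 = 0 → ·
Reachable graph of Q (8 states):
  n0 = a.a.(0 + 0) + (b.0\{a} + (0 + 0) | b.0) + b.a.(a.0 + b.0) → --a--▸ n1, --b--▸ n2, --b--▸ n3, --b--▸ n4
  n1 = a.(0 + 0) → --a--▸ n5
  n2 = (0 + 0) | 0 → ·
  n3 = 0\{a} → ·
  n4 = a.(a.0 + b.0) → --a--▸ n6
  n5 = 0 + 0 → ·
  n6 = a.0 + b.0 → --a--▸ n7, --b--▸ n7
  n7 = 0 → ·
Coarsest stable partition (strong bisimilarity classes):
  B0 = {m0}
  B1 = {m2, m3, m5, m7, n2, n3, n5, n7}
  B2 = {m1, n1}
  B3 = {m4}
  B4 = {m6}
  B5 = {n0}
  B6 = {n4}
  B7 = {n6}
m0 ∈ B0, n0 ∈ B5 → different blocks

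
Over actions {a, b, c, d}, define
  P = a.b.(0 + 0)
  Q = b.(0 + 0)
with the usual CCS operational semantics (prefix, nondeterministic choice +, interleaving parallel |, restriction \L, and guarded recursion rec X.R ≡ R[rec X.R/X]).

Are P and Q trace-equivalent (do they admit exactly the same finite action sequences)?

trace-distinct — witness ⟨a⟩

Reachable graph of P (3 states):
  m0 = a.b.(0 + 0) | -a-> m1
  m1 = b.(0 + 0) | -b-> m2
  m2 = 0 + 0 | (no moves)
Reachable graph of Q (2 states):
  n0 = b.(0 + 0) | -b-> n1
  n1 = 0 + 0 | (no moves)
Executing a from P (initial set {m0}):
  after a @ step 1: {m1}
  — P admits the full trace.
Executing a from Q (initial set {n0}):
  after a @ step 1: ∅ (Q stuck)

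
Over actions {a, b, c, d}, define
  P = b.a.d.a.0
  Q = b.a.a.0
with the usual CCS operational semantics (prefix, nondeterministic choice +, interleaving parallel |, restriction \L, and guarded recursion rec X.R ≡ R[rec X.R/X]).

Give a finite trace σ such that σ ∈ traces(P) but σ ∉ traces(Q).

P's transition system — 5 states:
  s0 = b.a.d.a.0 :: =b=> s1
  s1 = a.d.a.0 :: =a=> s2
  s2 = d.a.0 :: =d=> s3
  s3 = a.0 :: =a=> s4
  s4 = 0 :: ·
Q's transition system — 4 states:
  t0 = b.a.a.0 :: =b=> t1
  t1 = a.a.0 :: =a=> t2
  t2 = a.0 :: =a=> t3
  t3 = 0 :: ·
Trace ⟨bad⟩ through P, begin at {s0}:
  [1] b ⇒ {s1}
  [2] a ⇒ {s2}
  [3] d ⇒ {s3}
  — P admits the full trace.
Trace ⟨bad⟩ through Q, begin at {t0}:
  [1] b ⇒ {t1}
  [2] a ⇒ {t2}
  [3] d ⇒ ∅ (Q stuck)

bad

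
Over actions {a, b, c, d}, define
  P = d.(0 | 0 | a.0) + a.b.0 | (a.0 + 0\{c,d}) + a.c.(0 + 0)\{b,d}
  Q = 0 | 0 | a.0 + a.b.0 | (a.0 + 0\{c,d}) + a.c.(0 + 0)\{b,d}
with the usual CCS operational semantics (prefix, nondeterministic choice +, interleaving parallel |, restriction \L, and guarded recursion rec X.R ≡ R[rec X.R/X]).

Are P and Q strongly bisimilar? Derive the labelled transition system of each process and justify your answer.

not bisimilar

P's transition system — 10 states:
  u0 = d.(0 | 0 | a.0) + a.b.0 | (a.0 + 0\{c,d}) + a.c.(0 + 0)\{b,d} | -a-> u1, -a-> u2, -a-> u3, -d-> u4
  u1 = a.b.0 | 0 | -a-> u5
  u2 = b.0 | (a.0 + 0\{c,d}) | -a-> u5, -b-> u6
  u3 = c.(0 + 0)\{b,d} | -c-> u7
  u4 = 0 | 0 | a.0 | -a-> u8
  u5 = b.0 | 0 | -b-> u9
  u6 = 0 | (a.0 + 0\{c,d}) | -a-> u9
  u7 = (0 + 0)\{b,d} | (no moves)
  u8 = 0 | 0 | 0 | (no moves)
  u9 = 0 | 0 | (no moves)
Q's transition system — 9 states:
  v0 = 0 | 0 | a.0 + a.b.0 | (a.0 + 0\{c,d}) + a.c.(0 + 0)\{b,d} | -a-> v1, -a-> v2, -a-> v3, -a-> v4
  v1 = 0 | 0 | 0 | (no moves)
  v2 = a.b.0 | 0 | -a-> v5
  v3 = b.0 | (a.0 + 0\{c,d}) | -a-> v5, -b-> v6
  v4 = c.(0 + 0)\{b,d} | -c-> v7
  v5 = b.0 | 0 | -b-> v8
  v6 = 0 | (a.0 + 0\{c,d}) | -a-> v8
  v7 = (0 + 0)\{b,d} | (no moves)
  v8 = 0 | 0 | (no moves)
Partition-refinement fixed point:
  B0 = {u0}
  B1 = {u4, u6, v6}
  B2 = {u7, u8, u9, v1, v7, v8}
  B3 = {u2, v3}
  B4 = {u5, v5}
  B5 = {u1, v2}
  B6 = {u3, v4}
  B7 = {v0}
u0 ∈ B0, v0 ∈ B7 → different blocks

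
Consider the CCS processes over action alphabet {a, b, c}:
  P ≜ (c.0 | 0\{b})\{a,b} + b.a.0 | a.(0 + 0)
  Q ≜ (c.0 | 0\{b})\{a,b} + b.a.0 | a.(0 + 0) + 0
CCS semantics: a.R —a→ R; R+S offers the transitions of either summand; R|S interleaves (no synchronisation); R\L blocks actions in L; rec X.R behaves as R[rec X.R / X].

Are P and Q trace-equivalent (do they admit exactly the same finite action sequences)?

traces(P) = traces(Q)

LTS(P): 7 reachable states
  s0 = (c.0 | 0\{b})\{a,b} + b.a.0 | a.(0 + 0) ⊢ =a=> s1, =b=> s2, =c=> s3
  s1 = b.a.0 | (0 + 0) ⊢ =b=> s4
  s2 = a.0 | a.(0 + 0) ⊢ =a=> s4, =a=> s5
  s3 = (0 | 0\{b})\{a,b} ⊢ ·
  s4 = a.0 | (0 + 0) ⊢ =a=> s6
  s5 = 0 | a.(0 + 0) ⊢ =a=> s6
  s6 = 0 | (0 + 0) ⊢ ·
LTS(Q): 7 reachable states
  t0 = (c.0 | 0\{b})\{a,b} + b.a.0 | a.(0 + 0) + 0 ⊢ =a=> t1, =b=> t2, =c=> t3
  t1 = b.a.0 | (0 + 0) ⊢ =b=> t4
  t2 = a.0 | a.(0 + 0) ⊢ =a=> t4, =a=> t5
  t3 = (0 | 0\{b})\{a,b} ⊢ ·
  t4 = a.0 | (0 + 0) ⊢ =a=> t6
  t5 = 0 | a.(0 + 0) ⊢ =a=> t6
  t6 = 0 | (0 + 0) ⊢ ·
Partition-refinement fixed point:
  B0 = {s0, t0}
  B1 = {s3, s6, t3, t6}
  B2 = {s2, t2}
  B3 = {s4, s5, t4, t5}
  B4 = {s1, t1}
s0 ∈ B0, t0 ∈ B0 → same block
Bisimilar ⇒ trace-equivalent.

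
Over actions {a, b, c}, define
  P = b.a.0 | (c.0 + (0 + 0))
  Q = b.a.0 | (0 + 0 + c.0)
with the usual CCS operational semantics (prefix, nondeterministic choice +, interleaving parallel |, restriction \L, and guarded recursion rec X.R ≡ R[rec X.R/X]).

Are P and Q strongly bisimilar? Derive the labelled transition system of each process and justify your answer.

LTS(P): 6 reachable states
  u0 = b.a.0 | (c.0 + (0 + 0)) ⊢ =b=> u1, =c=> u2
  u1 = a.0 | (c.0 + (0 + 0)) ⊢ =a=> u3, =c=> u4
  u2 = b.a.0 | 0 ⊢ =b=> u4
  u3 = 0 | (c.0 + (0 + 0)) ⊢ =c=> u5
  u4 = a.0 | 0 ⊢ =a=> u5
  u5 = 0 | 0 ⊢ stopped
LTS(Q): 6 reachable states
  v0 = b.a.0 | (0 + 0 + c.0) ⊢ =b=> v1, =c=> v2
  v1 = a.0 | (0 + 0 + c.0) ⊢ =a=> v3, =c=> v4
  v2 = b.a.0 | 0 ⊢ =b=> v4
  v3 = 0 | (0 + 0 + c.0) ⊢ =c=> v5
  v4 = a.0 | 0 ⊢ =a=> v5
  v5 = 0 | 0 ⊢ stopped
Partition-refinement fixed point:
  B0 = {u0, v0}
  B1 = {u2, v2}
  B2 = {u4, v4}
  B3 = {u5, v5}
  B4 = {u1, v1}
  B5 = {u3, v3}
u0 ∈ B0, v0 ∈ B0 → same block

P ~ Q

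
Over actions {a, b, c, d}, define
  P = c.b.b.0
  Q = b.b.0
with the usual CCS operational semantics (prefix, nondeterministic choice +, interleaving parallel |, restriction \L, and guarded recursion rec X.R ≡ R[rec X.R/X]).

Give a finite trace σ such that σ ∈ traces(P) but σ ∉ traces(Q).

Reachable graph of P (4 states):
  u0 = c.b.b.0 ⊢ --c--▸ u1
  u1 = b.b.0 ⊢ --b--▸ u2
  u2 = b.0 ⊢ --b--▸ u3
  u3 = 0 ⊢ ·
Reachable graph of Q (3 states):
  v0 = b.b.0 ⊢ --b--▸ v1
  v1 = b.0 ⊢ --b--▸ v2
  v2 = 0 ⊢ ·
Run σ = ⟨c⟩ on P: start {u0}
  step 1 (c): {u1}
  P completes σ.
Run σ = ⟨c⟩ on Q: start {v0}
  step 1 (c): no successor for Q

c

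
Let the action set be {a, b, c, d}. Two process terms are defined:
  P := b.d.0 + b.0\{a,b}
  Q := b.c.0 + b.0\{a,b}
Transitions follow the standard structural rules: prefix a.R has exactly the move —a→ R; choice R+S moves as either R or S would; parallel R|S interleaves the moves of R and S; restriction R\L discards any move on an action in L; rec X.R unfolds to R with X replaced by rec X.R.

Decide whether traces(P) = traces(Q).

trace-distinct — witness ⟨bd⟩

LTS(P): 4 reachable states
  p0 = b.d.0 + b.0\{a,b} :: ··b··> p1, ··b··> p2
  p1 = 0\{a,b} :: ·
  p2 = d.0 :: ··d··> p3
  p3 = 0 :: ·
LTS(Q): 4 reachable states
  q0 = b.c.0 + b.0\{a,b} :: ··b··> q1, ··b··> q2
  q1 = 0\{a,b} :: ·
  q2 = c.0 :: ··c··> q3
  q3 = 0 :: ·
Trace ⟨bd⟩ through P, begin at {p0}:
  [1] b ⇒ {p1, p2}
  [2] d ⇒ {p3}
  P completes σ.
Trace ⟨bd⟩ through Q, begin at {q0}:
  [1] b ⇒ {q1, q2}
  [2] d ⇒ ∅  — Q cannot continue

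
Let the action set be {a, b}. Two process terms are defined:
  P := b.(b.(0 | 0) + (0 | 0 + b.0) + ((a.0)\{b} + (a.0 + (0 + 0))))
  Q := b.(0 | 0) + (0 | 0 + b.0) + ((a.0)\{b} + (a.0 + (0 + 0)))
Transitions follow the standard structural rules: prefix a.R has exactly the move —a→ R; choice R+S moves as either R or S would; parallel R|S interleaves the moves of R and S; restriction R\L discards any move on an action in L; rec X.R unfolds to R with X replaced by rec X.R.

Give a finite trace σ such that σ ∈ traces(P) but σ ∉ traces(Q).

ba

P's transition system — 5 states:
  u0 = b.(b.(0 | 0) + (0 | 0 + b.0) + ((a.0)\{b} + (a.0 + (0 + 0)))) has moves —b→ u1
  u1 = b.(0 | 0) + (0 | 0 + b.0) + ((a.0)\{b} + (a.0 + (0 + 0))) has moves —a→ u2, —a→ u3, —b→ u2, —b→ u4
  u2 = 0 has moves deadlocked
  u3 = 0\{b} has moves deadlocked
  u4 = 0 | 0 has moves deadlocked
Q's transition system — 4 states:
  v0 = b.(0 | 0) + (0 | 0 + b.0) + ((a.0)\{b} + (a.0 + (0 + 0))) has moves —a→ v1, —a→ v2, —b→ v1, —b→ v3
  v1 = 0 has moves deadlocked
  v2 = 0\{b} has moves deadlocked
  v3 = 0 | 0 has moves deadlocked
Trace ⟨ba⟩ through P, begin at {u0}:
  [1] b ⇒ {u1}
  [2] a ⇒ {u2, u3}
  P completes σ.
Trace ⟨ba⟩ through Q, begin at {v0}:
  [1] b ⇒ {v1, v3}
  [2] a ⇒ ∅ (Q stuck)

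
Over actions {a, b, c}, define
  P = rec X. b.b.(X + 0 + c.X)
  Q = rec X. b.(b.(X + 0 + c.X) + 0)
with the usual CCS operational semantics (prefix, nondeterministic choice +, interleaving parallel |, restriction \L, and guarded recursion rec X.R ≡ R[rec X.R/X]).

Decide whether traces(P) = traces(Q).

P's transition system — 3 states:
  p0 = rec X. b.b.(X + 0 + c.X) ⊢ —b→ p1
  p1 = b.((rec X. b.b.(X + 0 + c.X)) + 0 + c.(rec X. b.b.(X + 0 + c.X))) ⊢ —b→ p2
  p2 = (rec X. b.b.(X + 0 + c.X)) + 0 + c.(rec X. b.b.(X + 0 + c.X)) ⊢ —b→ p1, —c→ p0
Q's transition system — 3 states:
  q0 = rec X. b.(b.(X + 0 + c.X) + 0) ⊢ —b→ q1
  q1 = b.((rec X. b.(b.(X + 0 + c.X) + 0)) + 0 + c.(rec X. b.(b.(X + 0 + c.X) + 0))) + 0 ⊢ —b→ q2
  q2 = (rec X. b.(b.(X + 0 + c.X) + 0)) + 0 + c.(rec X. b.(b.(X + 0 + c.X) + 0)) ⊢ —b→ q1, —c→ q0
Bisimilarity quotient blocks:
  B0 = {p0, q0}
  B1 = {p1, q1}
  B2 = {p2, q2}
p0 ∈ B0, q0 ∈ B0 → same block
Bisimilar ⇒ trace-equivalent.

YES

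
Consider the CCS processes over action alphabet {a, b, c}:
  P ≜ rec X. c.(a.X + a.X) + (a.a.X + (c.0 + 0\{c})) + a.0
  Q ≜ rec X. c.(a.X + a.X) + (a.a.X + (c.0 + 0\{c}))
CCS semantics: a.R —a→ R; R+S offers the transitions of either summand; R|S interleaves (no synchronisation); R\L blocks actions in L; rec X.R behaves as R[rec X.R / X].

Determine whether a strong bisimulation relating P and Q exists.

not bisimilar

LTS(P): 4 reachable states
  u0 = rec X. c.(a.X + a.X) + (a.a.X + (c.0 + 0\{c})) + a.0 :: ··a··> u1, ··a··> u2, ··c··> u1, ··c··> u3
  u1 = 0 :: (no moves)
  u2 = a.(rec X. c.(a.X + a.X) + (a.a.X + (c.0 + 0\{c})) + a.0) :: ··a··> u0
  u3 = a.(rec X. c.(a.X + a.X) + (a.a.X + (c.0 + 0\{c})) + a.0) + a.(rec X. c.(a.X + a.X) + (a.a.X + (c.0 + 0\{c})) + a.0) :: ··a··> u0
LTS(Q): 4 reachable states
  v0 = rec X. c.(a.X + a.X) + (a.a.X + (c.0 + 0\{c})) :: ··a··> v1, ··c··> v2, ··c··> v3
  v1 = a.(rec X. c.(a.X + a.X) + (a.a.X + (c.0 + 0\{c}))) :: ··a··> v0
  v2 = 0 :: (no moves)
  v3 = a.(rec X. c.(a.X + a.X) + (a.a.X + (c.0 + 0\{c}))) + a.(rec X. c.(a.X + a.X) + (a.a.X + (c.0 + 0\{c}))) :: ··a··> v0
Partition-refinement fixed point:
  B0 = {u0}
  B1 = {u2, u3}
  B2 = {u1, v2}
  B3 = {v0}
  B4 = {v1, v3}
u0 ∈ B0, v0 ∈ B3 → different blocks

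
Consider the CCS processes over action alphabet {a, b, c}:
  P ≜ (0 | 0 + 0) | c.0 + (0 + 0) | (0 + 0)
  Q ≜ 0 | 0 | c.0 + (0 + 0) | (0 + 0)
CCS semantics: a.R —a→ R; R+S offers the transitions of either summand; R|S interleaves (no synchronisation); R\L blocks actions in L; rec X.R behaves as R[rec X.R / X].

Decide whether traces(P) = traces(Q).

Reachable graph of P (2 states):
  m0 = (0 | 0 + 0) | c.0 + (0 + 0) | (0 + 0) :: —c→ m1
  m1 = (0 | 0 + 0) | 0 :: stopped
Reachable graph of Q (2 states):
  n0 = 0 | 0 | c.0 + (0 + 0) | (0 + 0) :: —c→ n1
  n1 = 0 | 0 | 0 :: stopped
Partition-refinement fixed point:
  B0 = {m0, n0}
  B1 = {m1, n1}
m0 ∈ B0, n0 ∈ B0 → same block
Bisimilar ⇒ trace-equivalent.

traces(P) = traces(Q)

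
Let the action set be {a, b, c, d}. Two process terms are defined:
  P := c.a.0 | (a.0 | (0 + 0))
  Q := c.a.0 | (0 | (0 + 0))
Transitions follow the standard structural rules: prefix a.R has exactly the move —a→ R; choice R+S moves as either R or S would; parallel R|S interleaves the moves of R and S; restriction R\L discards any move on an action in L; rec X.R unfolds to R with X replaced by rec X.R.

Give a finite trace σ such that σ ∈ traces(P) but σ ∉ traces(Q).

a

P's transition system — 6 states:
  p0 = c.a.0 | (a.0 | (0 + 0)) | =a=> p1, =c=> p2
  p1 = c.a.0 | (0 | (0 + 0)) | =c=> p3
  p2 = a.0 | (a.0 | (0 + 0)) | =a=> p3, =a=> p4
  p3 = a.0 | (0 | (0 + 0)) | =a=> p5
  p4 = 0 | (a.0 | (0 + 0)) | =a=> p5
  p5 = 0 | (0 | (0 + 0)) | (no moves)
Q's transition system — 3 states:
  q0 = c.a.0 | (0 | (0 + 0)) | =c=> q1
  q1 = a.0 | (0 | (0 + 0)) | =a=> q2
  q2 = 0 | (0 | (0 + 0)) | (no moves)
Trace ⟨a⟩ through P, begin at {p0}:
  [1] a ⇒ {p1}
  P completes σ.
Trace ⟨a⟩ through Q, begin at {q0}:
  [1] a ⇒ ∅ (Q stuck)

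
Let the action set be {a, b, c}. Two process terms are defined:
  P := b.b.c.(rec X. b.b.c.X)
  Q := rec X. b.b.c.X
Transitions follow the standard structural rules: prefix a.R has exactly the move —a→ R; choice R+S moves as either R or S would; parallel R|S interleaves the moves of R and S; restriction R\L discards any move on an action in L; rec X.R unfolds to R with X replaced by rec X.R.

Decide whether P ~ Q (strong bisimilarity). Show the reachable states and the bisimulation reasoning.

YES

LTS(P): 4 reachable states
  m0 = b.b.c.(rec X. b.b.c.X) | —b→ m1
  m1 = b.c.(rec X. b.b.c.X) | —b→ m2
  m2 = c.(rec X. b.b.c.X) | —c→ m3
  m3 = rec X. b.b.c.X | —b→ m1
LTS(Q): 3 reachable states
  n0 = rec X. b.b.c.X | —b→ n1
  n1 = b.c.(rec X. b.b.c.X) | —b→ n2
  n2 = c.(rec X. b.b.c.X) | —c→ n0
Coarsest stable partition (strong bisimilarity classes):
  B0 = {m0, m3, n0}
  B1 = {m1, n1}
  B2 = {m2, n2}
m0 ∈ B0, n0 ∈ B0 → same block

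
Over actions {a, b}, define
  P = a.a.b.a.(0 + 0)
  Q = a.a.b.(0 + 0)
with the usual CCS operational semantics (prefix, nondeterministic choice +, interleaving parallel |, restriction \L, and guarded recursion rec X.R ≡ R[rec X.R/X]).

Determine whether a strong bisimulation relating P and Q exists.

Reachable graph of P (5 states):
  m0 = a.a.b.a.(0 + 0) ⊢ ··a··> m1
  m1 = a.b.a.(0 + 0) ⊢ ··a··> m2
  m2 = b.a.(0 + 0) ⊢ ··b··> m3
  m3 = a.(0 + 0) ⊢ ··a··> m4
  m4 = 0 + 0 ⊢ ∅
Reachable graph of Q (4 states):
  n0 = a.a.b.(0 + 0) ⊢ ··a··> n1
  n1 = a.b.(0 + 0) ⊢ ··a··> n2
  n2 = b.(0 + 0) ⊢ ··b··> n3
  n3 = 0 + 0 ⊢ ∅
Coarsest stable partition (strong bisimilarity classes):
  B0 = {m0}
  B1 = {m1}
  B2 = {m2}
  B3 = {m3}
  B4 = {m4, n3}
  B5 = {n0}
  B6 = {n1}
  B7 = {n2}
m0 ∈ B0, n0 ∈ B5 → different blocks

P ≁ Q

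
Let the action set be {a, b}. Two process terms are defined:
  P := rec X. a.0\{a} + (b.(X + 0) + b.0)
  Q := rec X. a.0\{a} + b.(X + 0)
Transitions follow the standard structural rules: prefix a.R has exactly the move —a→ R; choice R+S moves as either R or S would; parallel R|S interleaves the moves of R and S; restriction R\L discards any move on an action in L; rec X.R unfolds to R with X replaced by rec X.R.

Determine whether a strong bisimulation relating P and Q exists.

LTS(P): 4 reachable states
  s0 = rec X. a.0\{a} + (b.(X + 0) + b.0) ⊢ -a-> s1, -b-> s2, -b-> s3
  s1 = 0\{a} ⊢ (no moves)
  s2 = (rec X. a.0\{a} + (b.(X + 0) + b.0)) + 0 ⊢ -a-> s1, -b-> s2, -b-> s3
  s3 = 0 ⊢ (no moves)
LTS(Q): 3 reachable states
  t0 = rec X. a.0\{a} + b.(X + 0) ⊢ -a-> t1, -b-> t2
  t1 = 0\{a} ⊢ (no moves)
  t2 = (rec X. a.0\{a} + b.(X + 0)) + 0 ⊢ -a-> t1, -b-> t2
Bisimilarity quotient blocks:
  B0 = {s0, s2}
  B1 = {s1, s3, t1}
  B2 = {t0, t2}
s0 ∈ B0, t0 ∈ B2 → different blocks

P ≁ Q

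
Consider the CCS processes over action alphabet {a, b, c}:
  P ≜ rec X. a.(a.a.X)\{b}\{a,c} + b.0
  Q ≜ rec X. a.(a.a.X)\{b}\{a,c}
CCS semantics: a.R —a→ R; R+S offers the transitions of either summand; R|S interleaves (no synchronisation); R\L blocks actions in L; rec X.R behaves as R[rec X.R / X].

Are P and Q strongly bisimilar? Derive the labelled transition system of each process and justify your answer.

P's transition system — 3 states:
  u0 = rec X. a.(a.a.X)\{b}\{a,c} + b.0 → =a=> u1, =b=> u2
  u1 = (a.a.(rec X. a.(a.a.X)\{b}\{a,c} + b.0))\{b}\{a,c} → ·
  u2 = 0 → ·
Q's transition system — 2 states:
  v0 = rec X. a.(a.a.X)\{b}\{a,c} → =a=> v1
  v1 = (a.a.(rec X. a.(a.a.X)\{b}\{a,c}))\{b}\{a,c} → ·
Partition-refinement fixed point:
  B0 = {u0}
  B1 = {u1, u2, v1}
  B2 = {v0}
u0 ∈ B0, v0 ∈ B2 → different blocks

P ≁ Q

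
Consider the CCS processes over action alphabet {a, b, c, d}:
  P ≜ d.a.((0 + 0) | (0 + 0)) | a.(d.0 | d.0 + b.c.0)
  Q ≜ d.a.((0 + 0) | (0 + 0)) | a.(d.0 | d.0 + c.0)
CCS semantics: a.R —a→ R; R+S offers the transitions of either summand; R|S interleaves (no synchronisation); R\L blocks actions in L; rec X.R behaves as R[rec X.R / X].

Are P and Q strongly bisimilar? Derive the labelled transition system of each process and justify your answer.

P ≁ Q

LTS(P): 21 reachable states
  m0 = d.a.((0 + 0) | (0 + 0)) | a.(d.0 | d.0 + b.c.0) ⊢ -a-> m1, -d-> m2
  m1 = d.a.((0 + 0) | (0 + 0)) | (d.0 | d.0 + b.c.0) ⊢ -b-> m3, -d-> m4, -d-> m5, -d-> m6
  m2 = a.((0 + 0) | (0 + 0)) | a.(d.0 | d.0 + b.c.0) ⊢ -a-> m4, -a-> m7
  m3 = d.a.((0 + 0) | (0 + 0)) | c.0 ⊢ -c-> m8, -d-> m9
  m4 = a.((0 + 0) | (0 + 0)) | (d.0 | d.0 + b.c.0) ⊢ -a-> m10, -b-> m9, -d-> m11, -d-> m12
  m5 = d.a.((0 + 0) | (0 + 0)) | (0 | d.0) ⊢ -d-> m11, -d-> m13
  m6 = d.a.((0 + 0) | (0 + 0)) | (d.0 | 0) ⊢ -d-> m12, -d-> m13
  m7 = (0 + 0) | (0 + 0) | a.(d.0 | d.0 + b.c.0) ⊢ -a-> m10
  m8 = d.a.((0 + 0) | (0 + 0)) | 0 ⊢ -d-> m14
  m9 = a.((0 + 0) | (0 + 0)) | c.0 ⊢ -a-> m15, -c-> m14
  m10 = (0 + 0) | (0 + 0) | (d.0 | d.0 + b.c.0) ⊢ -b-> m15, -d-> m16, -d-> m17
  m11 = a.((0 + 0) | (0 + 0)) | (0 | d.0) ⊢ -a-> m16, -d-> m18
  m12 = a.((0 + 0) | (0 + 0)) | (d.0 | 0) ⊢ -a-> m17, -d-> m18
  m13 = d.a.((0 + 0) | (0 + 0)) | (0 | 0) ⊢ -d-> m18
  m14 = a.((0 + 0) | (0 + 0)) | 0 ⊢ -a-> m19
  m15 = (0 + 0) | (0 + 0) | c.0 ⊢ -c-> m19
  m16 = (0 + 0) | (0 + 0) | (0 | d.0) ⊢ -d-> m20
  m17 = (0 + 0) | (0 + 0) | (d.0 | 0) ⊢ -d-> m20
  m18 = a.((0 + 0) | (0 + 0)) | (0 | 0) ⊢ -a-> m20
  m19 = (0 + 0) | (0 + 0) | 0 ⊢ (no moves)
  m20 = (0 + 0) | (0 + 0) | (0 | 0) ⊢ (no moves)
LTS(Q): 18 reachable states
  n0 = d.a.((0 + 0) | (0 + 0)) | a.(d.0 | d.0 + c.0) ⊢ -a-> n1, -d-> n2
  n1 = d.a.((0 + 0) | (0 + 0)) | (d.0 | d.0 + c.0) ⊢ -c-> n3, -d-> n4, -d-> n5, -d-> n6
  n2 = a.((0 + 0) | (0 + 0)) | a.(d.0 | d.0 + c.0) ⊢ -a-> n4, -a-> n7
  n3 = d.a.((0 + 0) | (0 + 0)) | 0 ⊢ -d-> n8
  n4 = a.((0 + 0) | (0 + 0)) | (d.0 | d.0 + c.0) ⊢ -a-> n9, -c-> n8, -d-> n10, -d-> n11
  n5 = d.a.((0 + 0) | (0 + 0)) | (0 | d.0) ⊢ -d-> n10, -d-> n12
  n6 = d.a.((0 + 0) | (0 + 0)) | (d.0 | 0) ⊢ -d-> n11, -d-> n12
  n7 = (0 + 0) | (0 + 0) | a.(d.0 | d.0 + c.0) ⊢ -a-> n9
  n8 = a.((0 + 0) | (0 + 0)) | 0 ⊢ -a-> n13
  n9 = (0 + 0) | (0 + 0) | (d.0 | d.0 + c.0) ⊢ -c-> n13, -d-> n14, -d-> n15
  n10 = a.((0 + 0) | (0 + 0)) | (0 | d.0) ⊢ -a-> n14, -d-> n16
  n11 = a.((0 + 0) | (0 + 0)) | (d.0 | 0) ⊢ -a-> n15, -d-> n16
  n12 = d.a.((0 + 0) | (0 + 0)) | (0 | 0) ⊢ -d-> n16
  n13 = (0 + 0) | (0 + 0) | 0 ⊢ (no moves)
  n14 = (0 + 0) | (0 + 0) | (0 | d.0) ⊢ -d-> n17
  n15 = (0 + 0) | (0 + 0) | (d.0 | 0) ⊢ -d-> n17
  n16 = a.((0 + 0) | (0 + 0)) | (0 | 0) ⊢ -a-> n17
  n17 = (0 + 0) | (0 + 0) | (0 | 0) ⊢ (no moves)
Coarsest stable partition (strong bisimilarity classes):
  B0 = {m0}
  B1 = {m2}
  B2 = {m7}
  B3 = {m10}
  B4 = {m16, m17, n14, n15}
  B5 = {m19, m20, n13, n17}
  B6 = {m15}
  B7 = {m4}
  B8 = {m11, m12, n10, n11}
  B9 = {m14, m18, n16, n8}
  B10 = {m9}
  B11 = {m1}
  B12 = {m5, m6, n5, n6}
  B13 = {m13, m8, n12, n3}
  B14 = {m3}
  B15 = {n0}
  B16 = {n2}
  B17 = {n4}
  B18 = {n9}
  B19 = {n7}
  B20 = {n1}
m0 ∈ B0, n0 ∈ B15 → different blocks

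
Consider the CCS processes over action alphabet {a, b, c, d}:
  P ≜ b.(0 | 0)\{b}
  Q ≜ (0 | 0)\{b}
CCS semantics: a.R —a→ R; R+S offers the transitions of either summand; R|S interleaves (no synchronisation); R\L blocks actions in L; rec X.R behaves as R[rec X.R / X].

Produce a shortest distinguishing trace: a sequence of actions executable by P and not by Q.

LTS(P): 2 reachable states
  u0 = b.(0 | 0)\{b} :: -b-> u1
  u1 = (0 | 0)\{b} :: stopped
LTS(Q): 1 reachable states
  v0 = (0 | 0)\{b} :: stopped
Run σ = ⟨b⟩ on P: start {u0}
  [1] b ⇒ {u1}
  ✓ P
Run σ = ⟨b⟩ on Q: start {v0}
  [1] b ⇒ ∅ (Q stuck)

b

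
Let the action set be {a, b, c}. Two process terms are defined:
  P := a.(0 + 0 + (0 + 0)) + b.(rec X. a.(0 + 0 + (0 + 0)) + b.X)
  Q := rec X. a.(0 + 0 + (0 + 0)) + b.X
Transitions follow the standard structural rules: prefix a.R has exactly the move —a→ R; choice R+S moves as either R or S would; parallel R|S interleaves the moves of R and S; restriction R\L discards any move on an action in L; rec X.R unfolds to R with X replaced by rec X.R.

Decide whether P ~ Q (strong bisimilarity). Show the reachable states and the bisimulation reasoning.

YES

Reachable graph of P (3 states):
  s0 = a.(0 + 0 + (0 + 0)) + b.(rec X. a.(0 + 0 + (0 + 0)) + b.X) ⊢ ··a··> s1, ··b··> s2
  s1 = 0 + 0 + (0 + 0) ⊢ stopped
  s2 = rec X. a.(0 + 0 + (0 + 0)) + b.X ⊢ ··a··> s1, ··b··> s2
Reachable graph of Q (2 states):
  t0 = rec X. a.(0 + 0 + (0 + 0)) + b.X ⊢ ··a··> t1, ··b··> t0
  t1 = 0 + 0 + (0 + 0) ⊢ stopped
Bisimilarity quotient blocks:
  B0 = {s0, s2, t0}
  B1 = {s1, t1}
s0 ∈ B0, t0 ∈ B0 → same block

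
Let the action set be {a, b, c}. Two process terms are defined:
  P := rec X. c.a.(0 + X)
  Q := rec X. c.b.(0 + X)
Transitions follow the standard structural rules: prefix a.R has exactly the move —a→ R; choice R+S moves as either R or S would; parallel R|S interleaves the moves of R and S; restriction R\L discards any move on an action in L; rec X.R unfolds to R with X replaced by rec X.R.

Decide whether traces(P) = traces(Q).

traces(P) ≠ traces(Q) — witness ⟨ca⟩

Reachable graph of P (3 states):
  s0 = rec X. c.a.(0 + X) ⊢ -c-> s1
  s1 = a.(0 + (rec X. c.a.(0 + X))) ⊢ -a-> s2
  s2 = 0 + (rec X. c.a.(0 + X)) ⊢ -c-> s1
Reachable graph of Q (3 states):
  t0 = rec X. c.b.(0 + X) ⊢ -c-> t1
  t1 = b.(0 + (rec X. c.b.(0 + X))) ⊢ -b-> t2
  t2 = 0 + (rec X. c.b.(0 + X)) ⊢ -c-> t1
Trace ⟨ca⟩ through P, begin at {s0}:
  step 1 (c): {s1}
  step 2 (a): {s2}
  — P admits the full trace.
Trace ⟨ca⟩ through Q, begin at {t0}:
  step 1 (c): {t1}
  step 2 (a): ∅ (Q stuck)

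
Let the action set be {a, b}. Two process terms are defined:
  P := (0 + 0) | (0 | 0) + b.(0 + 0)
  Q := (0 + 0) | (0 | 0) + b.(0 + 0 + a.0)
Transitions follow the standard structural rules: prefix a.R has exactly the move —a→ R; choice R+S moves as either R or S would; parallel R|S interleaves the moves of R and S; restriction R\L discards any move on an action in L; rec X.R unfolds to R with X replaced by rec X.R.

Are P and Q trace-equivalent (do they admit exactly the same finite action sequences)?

P's transition system — 2 states:
  u0 = (0 + 0) | (0 | 0) + b.(0 + 0) → ··b··> u1
  u1 = 0 + 0 → ·
Q's transition system — 3 states:
  v0 = (0 + 0) | (0 | 0) + b.(0 + 0 + a.0) → ··b··> v1
  v1 = 0 + 0 + a.0 → ··a··> v2
  v2 = 0 → ·
Executing ba from Q (initial set {v0}):
  after b @ step 1: {v1}
  after a @ step 2: {v2}
  — Q admits the full trace.
Executing ba from P (initial set {u0}):
  after b @ step 1: {u1}
  after a @ step 2: ∅ (P stuck)

NO — witness ⟨ba⟩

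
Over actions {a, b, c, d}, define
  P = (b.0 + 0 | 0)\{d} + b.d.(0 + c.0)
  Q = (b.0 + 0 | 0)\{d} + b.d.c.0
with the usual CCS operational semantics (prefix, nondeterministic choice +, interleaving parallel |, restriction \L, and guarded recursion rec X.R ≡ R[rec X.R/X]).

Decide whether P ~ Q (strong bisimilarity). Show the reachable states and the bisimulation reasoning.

P's transition system — 5 states:
  m0 = (b.0 + 0 | 0)\{d} + b.d.(0 + c.0) | ··b··> m1, ··b··> m2
  m1 = 0\{d} | (no moves)
  m2 = d.(0 + c.0) | ··d··> m3
  m3 = 0 + c.0 | ··c··> m4
  m4 = 0 | (no moves)
Q's transition system — 5 states:
  n0 = (b.0 + 0 | 0)\{d} + b.d.c.0 | ··b··> n1, ··b··> n2
  n1 = 0\{d} | (no moves)
  n2 = d.c.0 | ··d··> n3
  n3 = c.0 | ··c··> n4
  n4 = 0 | (no moves)
Coarsest stable partition (strong bisimilarity classes):
  B0 = {m0, n0}
  B1 = {m2, n2}
  B2 = {m3, n3}
  B3 = {m1, m4, n1, n4}
m0 ∈ B0, n0 ∈ B0 → same block

YES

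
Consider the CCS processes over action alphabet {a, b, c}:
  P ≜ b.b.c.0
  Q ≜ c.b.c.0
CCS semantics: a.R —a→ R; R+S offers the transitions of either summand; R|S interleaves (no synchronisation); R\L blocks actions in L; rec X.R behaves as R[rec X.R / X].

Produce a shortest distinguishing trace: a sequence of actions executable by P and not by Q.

b

P's transition system — 4 states:
  p0 = b.b.c.0 → —b→ p1
  p1 = b.c.0 → —b→ p2
  p2 = c.0 → —c→ p3
  p3 = 0 → ·
Q's transition system — 4 states:
  q0 = c.b.c.0 → —c→ q1
  q1 = b.c.0 → —b→ q2
  q2 = c.0 → —c→ q3
  q3 = 0 → ·
Trace ⟨b⟩ through P, begin at {p0}:
  step 1 (b): {p1}
  P completes σ.
Trace ⟨b⟩ through Q, begin at {q0}:
  step 1 (b): no successor for Q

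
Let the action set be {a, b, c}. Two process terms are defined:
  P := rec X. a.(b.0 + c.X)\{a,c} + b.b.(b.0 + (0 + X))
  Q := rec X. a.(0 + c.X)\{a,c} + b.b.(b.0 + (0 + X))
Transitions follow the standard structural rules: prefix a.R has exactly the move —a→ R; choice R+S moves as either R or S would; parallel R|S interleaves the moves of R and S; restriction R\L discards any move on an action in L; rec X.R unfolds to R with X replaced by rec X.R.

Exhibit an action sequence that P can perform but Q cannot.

ab

P's transition system — 6 states:
  p0 = rec X. a.(b.0 + c.X)\{a,c} + b.b.(b.0 + (0 + X)) :: --a--▸ p1, --b--▸ p2
  p1 = (b.0 + c.(rec X. a.(b.0 + c.X)\{a,c} + b.b.(b.0 + (0 + X))))\{a,c} :: --b--▸ p3
  p2 = b.(b.0 + (0 + (rec X. a.(b.0 + c.X)\{a,c} + b.b.(b.0 + (0 + X))))) :: --b--▸ p4
  p3 = 0\{a,c} :: ·
  p4 = b.0 + (0 + (rec X. a.(b.0 + c.X)\{a,c} + b.b.(b.0 + (0 + X)))) :: --a--▸ p1, --b--▸ p2, --b--▸ p5
  p5 = 0 :: ·
Q's transition system — 5 states:
  q0 = rec X. a.(0 + c.X)\{a,c} + b.b.(b.0 + (0 + X)) :: --a--▸ q1, --b--▸ q2
  q1 = (0 + c.(rec X. a.(0 + c.X)\{a,c} + b.b.(b.0 + (0 + X))))\{a,c} :: ·
  q2 = b.(b.0 + (0 + (rec X. a.(0 + c.X)\{a,c} + b.b.(b.0 + (0 + X))))) :: --b--▸ q3
  q3 = b.0 + (0 + (rec X. a.(0 + c.X)\{a,c} + b.b.(b.0 + (0 + X)))) :: --a--▸ q1, --b--▸ q2, --b--▸ q4
  q4 = 0 :: ·
Run σ = ⟨ab⟩ on P: start {p0}
  [1] a ⇒ {p1}
  [2] b ⇒ {p3}
  ✓ P
Run σ = ⟨ab⟩ on Q: start {q0}
  [1] a ⇒ {q1}
  [2] b ⇒ no successor for Q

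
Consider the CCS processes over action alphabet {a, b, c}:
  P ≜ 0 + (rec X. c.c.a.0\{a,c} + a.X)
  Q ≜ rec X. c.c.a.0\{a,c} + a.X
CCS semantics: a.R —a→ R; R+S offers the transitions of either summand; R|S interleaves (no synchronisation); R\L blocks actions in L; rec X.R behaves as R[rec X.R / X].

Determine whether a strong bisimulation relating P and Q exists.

P ~ Q

LTS(P): 5 reachable states
  m0 = 0 + (rec X. c.c.a.0\{a,c} + a.X) → -a-> m1, -c-> m2
  m1 = rec X. c.c.a.0\{a,c} + a.X → -a-> m1, -c-> m2
  m2 = c.a.0\{a,c} → -c-> m3
  m3 = a.0\{a,c} → -a-> m4
  m4 = 0\{a,c} → deadlocked
LTS(Q): 4 reachable states
  n0 = rec X. c.c.a.0\{a,c} + a.X → -a-> n0, -c-> n1
  n1 = c.a.0\{a,c} → -c-> n2
  n2 = a.0\{a,c} → -a-> n3
  n3 = 0\{a,c} → deadlocked
Bisimilarity quotient blocks:
  B0 = {m0, m1, n0}
  B1 = {m2, n1}
  B2 = {m3, n2}
  B3 = {m4, n3}
m0 ∈ B0, n0 ∈ B0 → same block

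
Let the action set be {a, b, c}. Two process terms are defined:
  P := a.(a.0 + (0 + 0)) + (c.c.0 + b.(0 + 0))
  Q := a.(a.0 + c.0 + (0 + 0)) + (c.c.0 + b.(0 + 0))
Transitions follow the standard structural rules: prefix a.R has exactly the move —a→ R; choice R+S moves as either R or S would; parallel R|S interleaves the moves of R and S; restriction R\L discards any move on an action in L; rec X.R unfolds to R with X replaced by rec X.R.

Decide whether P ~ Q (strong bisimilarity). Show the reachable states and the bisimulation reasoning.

Reachable graph of P (5 states):
  p0 = a.(a.0 + (0 + 0)) + (c.c.0 + b.(0 + 0)) → ··a··> p1, ··b··> p2, ··c··> p3
  p1 = a.0 + (0 + 0) → ··a··> p4
  p2 = 0 + 0 → ·
  p3 = c.0 → ··c··> p4
  p4 = 0 → ·
Reachable graph of Q (5 states):
  q0 = a.(a.0 + c.0 + (0 + 0)) + (c.c.0 + b.(0 + 0)) → ··a··> q1, ··b··> q2, ··c··> q3
  q1 = a.0 + c.0 + (0 + 0) → ··a··> q4, ··c··> q4
  q2 = 0 + 0 → ·
  q3 = c.0 → ··c··> q4
  q4 = 0 → ·
Partition-refinement fixed point:
  B0 = {p0}
  B1 = {p1}
  B2 = {p2, p4, q2, q4}
  B3 = {p3, q3}
  B4 = {q0}
  B5 = {q1}
p0 ∈ B0, q0 ∈ B4 → different blocks

not bisimilar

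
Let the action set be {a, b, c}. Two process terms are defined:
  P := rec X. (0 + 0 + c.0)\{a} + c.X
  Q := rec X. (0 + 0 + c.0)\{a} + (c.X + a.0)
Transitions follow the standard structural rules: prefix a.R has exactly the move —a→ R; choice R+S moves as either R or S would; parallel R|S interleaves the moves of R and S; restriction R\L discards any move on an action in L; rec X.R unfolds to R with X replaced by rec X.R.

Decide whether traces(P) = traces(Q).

Reachable graph of P (2 states):
  m0 = rec X. (0 + 0 + c.0)\{a} + c.X | =c=> m0, =c=> m1
  m1 = 0\{a} | deadlocked
Reachable graph of Q (3 states):
  n0 = rec X. (0 + 0 + c.0)\{a} + (c.X + a.0) | =a=> n1, =c=> n0, =c=> n2
  n1 = 0 | deadlocked
  n2 = 0\{a} | deadlocked
Run σ = ⟨a⟩ on Q: start {n0}
  after a @ step 1: {n1}
  ✓ Q
Run σ = ⟨a⟩ on P: start {m0}
  after a @ step 1: ∅  — P cannot continue

trace-distinct — witness ⟨a⟩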